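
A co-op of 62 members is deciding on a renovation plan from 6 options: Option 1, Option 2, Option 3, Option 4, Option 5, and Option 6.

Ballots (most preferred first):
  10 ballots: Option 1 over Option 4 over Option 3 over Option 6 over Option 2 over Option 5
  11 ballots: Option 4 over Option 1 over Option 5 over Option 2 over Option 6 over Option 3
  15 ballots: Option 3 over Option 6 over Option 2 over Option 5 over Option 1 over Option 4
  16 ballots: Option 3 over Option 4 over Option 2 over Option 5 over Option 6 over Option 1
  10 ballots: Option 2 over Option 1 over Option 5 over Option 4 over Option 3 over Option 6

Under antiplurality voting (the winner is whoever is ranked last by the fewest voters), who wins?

Option 2

Last-place votes: Option 1 16, Option 2 0, Option 3 11, Option 4 15, Option 5 10, Option 6 10.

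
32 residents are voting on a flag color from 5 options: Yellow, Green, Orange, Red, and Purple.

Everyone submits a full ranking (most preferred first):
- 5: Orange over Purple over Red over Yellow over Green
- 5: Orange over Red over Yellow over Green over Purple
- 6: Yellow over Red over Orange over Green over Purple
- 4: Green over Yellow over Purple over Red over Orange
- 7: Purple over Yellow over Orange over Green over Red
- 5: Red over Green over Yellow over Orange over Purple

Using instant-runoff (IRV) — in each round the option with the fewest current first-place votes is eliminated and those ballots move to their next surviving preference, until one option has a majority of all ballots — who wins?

Yellow

Round 1: Yellow 6, Green 4, Orange 10, Red 5, Purple 7. Green eliminated.
Round 2: Yellow 10, Orange 10, Red 5, Purple 7. Red eliminated.
Round 3: Yellow 15, Orange 10, Purple 7. Purple eliminated.
Round 4: Yellow 22, Orange 10. Yellow has a majority (≥17).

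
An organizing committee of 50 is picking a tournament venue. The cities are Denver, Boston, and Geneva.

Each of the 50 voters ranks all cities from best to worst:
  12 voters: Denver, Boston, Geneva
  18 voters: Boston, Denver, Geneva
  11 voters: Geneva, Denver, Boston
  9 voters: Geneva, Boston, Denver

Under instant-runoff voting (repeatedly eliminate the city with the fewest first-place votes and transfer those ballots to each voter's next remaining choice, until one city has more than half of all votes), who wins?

Round 1: Denver 12, Boston 18, Geneva 20. Denver eliminated.
Round 2: Boston 30, Geneva 20. Boston has a majority (≥26).

Boston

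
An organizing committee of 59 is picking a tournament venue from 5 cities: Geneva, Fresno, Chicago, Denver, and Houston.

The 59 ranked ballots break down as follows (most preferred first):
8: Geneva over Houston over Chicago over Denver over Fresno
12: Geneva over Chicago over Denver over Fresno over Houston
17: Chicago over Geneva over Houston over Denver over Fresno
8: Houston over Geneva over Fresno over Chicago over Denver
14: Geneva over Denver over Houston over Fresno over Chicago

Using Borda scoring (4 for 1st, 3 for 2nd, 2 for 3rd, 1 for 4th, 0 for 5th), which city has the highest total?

Geneva

Geneva: 8×4 + 12×4 + 17×3 + 8×3 + 14×4 = 211
Fresno: 8×0 + 12×1 + 17×0 + 8×2 + 14×1 = 42
Chicago: 8×2 + 12×3 + 17×4 + 8×1 + 14×0 = 128
Denver: 8×1 + 12×2 + 17×1 + 8×0 + 14×3 = 91
Houston: 8×3 + 12×0 + 17×2 + 8×4 + 14×2 = 118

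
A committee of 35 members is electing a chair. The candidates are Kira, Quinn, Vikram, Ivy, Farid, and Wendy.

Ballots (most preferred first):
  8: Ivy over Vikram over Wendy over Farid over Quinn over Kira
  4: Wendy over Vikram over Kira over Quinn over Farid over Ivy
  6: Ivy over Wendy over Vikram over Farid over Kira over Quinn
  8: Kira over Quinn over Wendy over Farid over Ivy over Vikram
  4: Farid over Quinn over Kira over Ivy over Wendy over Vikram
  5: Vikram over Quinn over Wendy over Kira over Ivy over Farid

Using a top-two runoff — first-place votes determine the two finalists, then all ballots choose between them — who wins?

Kira

Round 1 first-place votes: Kira 8, Quinn 0, Vikram 5, Ivy 14, Farid 4, Wendy 4. Ivy and Kira advance.
Runoff: Ivy is ranked above Kira on 14 ballots, Kira above Ivy on 21.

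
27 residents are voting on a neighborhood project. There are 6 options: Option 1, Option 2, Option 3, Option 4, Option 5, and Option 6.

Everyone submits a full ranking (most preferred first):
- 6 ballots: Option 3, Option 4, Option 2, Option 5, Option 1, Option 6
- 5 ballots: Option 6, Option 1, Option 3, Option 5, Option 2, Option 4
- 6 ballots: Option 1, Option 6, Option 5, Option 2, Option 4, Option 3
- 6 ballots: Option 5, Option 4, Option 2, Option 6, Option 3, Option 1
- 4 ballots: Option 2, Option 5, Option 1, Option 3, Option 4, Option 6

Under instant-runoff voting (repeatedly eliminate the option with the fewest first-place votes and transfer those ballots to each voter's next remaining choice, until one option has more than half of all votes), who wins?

Round 1: Option 1 6, Option 2 4, Option 3 6, Option 4 0, Option 5 6, Option 6 5. Option 4 eliminated.
Round 2: Option 1 6, Option 2 4, Option 3 6, Option 5 6, Option 6 5. Option 2 eliminated.
Round 3: Option 1 6, Option 3 6, Option 5 10, Option 6 5. Option 6 eliminated.
Round 4: Option 1 11, Option 3 6, Option 5 10. Option 3 eliminated.
Round 5: Option 1 11, Option 5 16. Option 5 has a majority (≥14).

Option 5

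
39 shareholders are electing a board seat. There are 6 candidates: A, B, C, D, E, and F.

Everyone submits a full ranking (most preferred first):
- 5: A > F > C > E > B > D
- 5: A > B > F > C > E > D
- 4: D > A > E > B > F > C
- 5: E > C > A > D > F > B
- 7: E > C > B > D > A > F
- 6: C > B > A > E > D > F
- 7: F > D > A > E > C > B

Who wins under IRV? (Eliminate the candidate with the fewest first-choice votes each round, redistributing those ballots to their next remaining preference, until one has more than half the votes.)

Round 1: A 10, B 0, C 6, D 4, E 12, F 7. B eliminated.
Round 2: A 10, C 6, D 4, E 12, F 7. D eliminated.
Round 3: A 14, C 6, E 12, F 7. C eliminated.
Round 4: A 20, E 12, F 7. A has a majority (≥20).

A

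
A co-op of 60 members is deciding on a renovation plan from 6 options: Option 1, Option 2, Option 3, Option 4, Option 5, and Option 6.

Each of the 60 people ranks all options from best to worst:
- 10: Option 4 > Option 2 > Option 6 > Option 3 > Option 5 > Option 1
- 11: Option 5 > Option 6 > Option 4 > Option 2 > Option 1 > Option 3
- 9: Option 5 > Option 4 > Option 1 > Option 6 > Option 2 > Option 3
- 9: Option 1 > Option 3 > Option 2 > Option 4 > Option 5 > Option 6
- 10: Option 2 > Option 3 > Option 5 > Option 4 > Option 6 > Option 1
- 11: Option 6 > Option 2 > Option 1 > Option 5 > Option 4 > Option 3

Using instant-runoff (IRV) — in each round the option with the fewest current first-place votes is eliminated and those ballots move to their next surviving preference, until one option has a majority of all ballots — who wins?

Round 1: Option 1 9, Option 2 10, Option 3 0, Option 4 10, Option 5 20, Option 6 11. Option 3 eliminated.
Round 2: Option 1 9, Option 2 10, Option 4 10, Option 5 20, Option 6 11. Option 1 eliminated.
Round 3: Option 2 19, Option 4 10, Option 5 20, Option 6 11. Option 4 eliminated.
Round 4: Option 2 29, Option 5 20, Option 6 11. Option 6 eliminated.
Round 5: Option 2 40, Option 5 20. Option 2 has a majority (≥31).

Option 2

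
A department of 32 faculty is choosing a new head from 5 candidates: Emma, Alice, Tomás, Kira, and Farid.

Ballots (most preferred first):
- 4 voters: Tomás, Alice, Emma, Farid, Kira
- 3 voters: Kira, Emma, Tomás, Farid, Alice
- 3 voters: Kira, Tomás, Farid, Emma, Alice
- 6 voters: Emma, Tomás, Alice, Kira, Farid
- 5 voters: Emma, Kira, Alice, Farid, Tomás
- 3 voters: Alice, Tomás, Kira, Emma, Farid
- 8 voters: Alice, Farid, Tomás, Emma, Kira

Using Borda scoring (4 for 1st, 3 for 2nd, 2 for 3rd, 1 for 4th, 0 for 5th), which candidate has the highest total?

Emma: 4×2 + 3×3 + 3×1 + 6×4 + 5×4 + 3×1 + 8×1 = 75
Alice: 4×3 + 3×0 + 3×0 + 6×2 + 5×2 + 3×4 + 8×4 = 78
Tomás: 4×4 + 3×2 + 3×3 + 6×3 + 5×0 + 3×3 + 8×2 = 74
Kira: 4×0 + 3×4 + 3×4 + 6×1 + 5×3 + 3×2 + 8×0 = 51
Farid: 4×1 + 3×1 + 3×2 + 6×0 + 5×1 + 3×0 + 8×3 = 42

Alice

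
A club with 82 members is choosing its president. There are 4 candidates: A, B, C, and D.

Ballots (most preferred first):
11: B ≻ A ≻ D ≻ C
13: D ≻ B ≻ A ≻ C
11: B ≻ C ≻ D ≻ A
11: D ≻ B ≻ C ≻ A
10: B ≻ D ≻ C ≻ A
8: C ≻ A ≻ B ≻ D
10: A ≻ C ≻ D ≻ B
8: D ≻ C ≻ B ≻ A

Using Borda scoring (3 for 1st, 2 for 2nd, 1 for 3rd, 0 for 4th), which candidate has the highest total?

B

A: 11×2 + 13×1 + 11×0 + 11×0 + 10×0 + 8×2 + 10×3 + 8×0 = 81
B: 11×3 + 13×2 + 11×3 + 11×2 + 10×3 + 8×1 + 10×0 + 8×1 = 160
C: 11×0 + 13×0 + 11×2 + 11×1 + 10×1 + 8×3 + 10×2 + 8×2 = 103
D: 11×1 + 13×3 + 11×1 + 11×3 + 10×2 + 8×0 + 10×1 + 8×3 = 148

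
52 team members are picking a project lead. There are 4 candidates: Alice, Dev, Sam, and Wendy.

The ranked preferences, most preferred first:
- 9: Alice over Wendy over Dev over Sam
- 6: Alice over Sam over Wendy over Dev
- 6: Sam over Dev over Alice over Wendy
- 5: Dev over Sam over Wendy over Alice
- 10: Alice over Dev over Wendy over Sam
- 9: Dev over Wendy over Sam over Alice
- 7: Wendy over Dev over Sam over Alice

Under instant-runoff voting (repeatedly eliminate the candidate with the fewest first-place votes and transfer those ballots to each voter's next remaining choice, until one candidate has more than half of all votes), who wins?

Dev

Round 1: Alice 25, Dev 14, Sam 6, Wendy 7. Sam eliminated.
Round 2: Alice 25, Dev 20, Wendy 7. Wendy eliminated.
Round 3: Alice 25, Dev 27. Dev has a majority (≥27).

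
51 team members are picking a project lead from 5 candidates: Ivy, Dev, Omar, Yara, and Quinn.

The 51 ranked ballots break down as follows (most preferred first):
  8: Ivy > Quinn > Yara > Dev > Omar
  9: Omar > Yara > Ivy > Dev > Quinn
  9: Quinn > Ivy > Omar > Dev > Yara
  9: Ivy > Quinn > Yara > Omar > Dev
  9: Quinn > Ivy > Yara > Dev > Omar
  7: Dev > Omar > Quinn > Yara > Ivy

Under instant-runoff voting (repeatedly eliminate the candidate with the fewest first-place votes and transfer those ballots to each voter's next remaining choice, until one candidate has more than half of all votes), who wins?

Ivy

Round 1: Ivy 17, Dev 7, Omar 9, Yara 0, Quinn 18. Yara eliminated.
Round 2: Ivy 17, Dev 7, Omar 9, Quinn 18. Dev eliminated.
Round 3: Ivy 17, Omar 16, Quinn 18. Omar eliminated.
Round 4: Ivy 26, Quinn 25. Ivy has a majority (≥26).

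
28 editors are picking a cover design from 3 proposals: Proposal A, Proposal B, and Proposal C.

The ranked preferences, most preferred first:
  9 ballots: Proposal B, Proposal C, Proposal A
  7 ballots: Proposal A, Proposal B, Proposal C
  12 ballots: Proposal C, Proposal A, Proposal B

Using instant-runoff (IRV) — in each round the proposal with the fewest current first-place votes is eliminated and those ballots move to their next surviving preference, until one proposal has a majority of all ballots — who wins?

Round 1: Proposal A 7, Proposal B 9, Proposal C 12. Proposal A eliminated.
Round 2: Proposal B 16, Proposal C 12. Proposal B has a majority (≥15).

Proposal B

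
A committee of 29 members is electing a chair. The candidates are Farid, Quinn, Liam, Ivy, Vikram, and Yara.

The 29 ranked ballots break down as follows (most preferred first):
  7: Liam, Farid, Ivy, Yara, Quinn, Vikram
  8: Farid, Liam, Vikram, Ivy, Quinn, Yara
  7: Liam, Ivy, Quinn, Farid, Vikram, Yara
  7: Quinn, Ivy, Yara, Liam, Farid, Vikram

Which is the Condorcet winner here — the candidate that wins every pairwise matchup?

Liam vs Farid: 21–8
Liam vs Quinn: 22–7
Liam vs Ivy: 22–7
Liam vs Vikram: 29–0
Liam vs Yara: 22–7
Liam beats every other candidate.

Liam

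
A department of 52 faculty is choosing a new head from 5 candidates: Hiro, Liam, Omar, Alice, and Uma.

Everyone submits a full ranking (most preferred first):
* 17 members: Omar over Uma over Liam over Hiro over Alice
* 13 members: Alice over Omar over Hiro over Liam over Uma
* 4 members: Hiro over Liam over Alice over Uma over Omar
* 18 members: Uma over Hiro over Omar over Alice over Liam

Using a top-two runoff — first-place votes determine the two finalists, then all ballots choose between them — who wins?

Omar

Round 1 first-place votes: Hiro 4, Liam 0, Omar 17, Alice 13, Uma 18. Uma and Omar advance.
Runoff: Uma is ranked above Omar on 22 ballots, Omar above Uma on 30.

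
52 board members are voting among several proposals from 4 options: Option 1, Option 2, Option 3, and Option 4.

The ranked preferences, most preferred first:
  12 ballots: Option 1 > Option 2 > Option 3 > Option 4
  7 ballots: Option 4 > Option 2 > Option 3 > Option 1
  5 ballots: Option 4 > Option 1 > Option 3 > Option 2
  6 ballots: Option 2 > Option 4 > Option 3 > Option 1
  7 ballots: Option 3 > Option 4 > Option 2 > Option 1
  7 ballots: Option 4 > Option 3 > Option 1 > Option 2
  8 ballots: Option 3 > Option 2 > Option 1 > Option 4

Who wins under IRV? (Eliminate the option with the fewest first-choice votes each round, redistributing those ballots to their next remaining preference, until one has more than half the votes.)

Round 1: Option 1 12, Option 2 6, Option 3 15, Option 4 19. Option 2 eliminated.
Round 2: Option 1 12, Option 3 15, Option 4 25. Option 1 eliminated.
Round 3: Option 3 27, Option 4 25. Option 3 has a majority (≥27).

Option 3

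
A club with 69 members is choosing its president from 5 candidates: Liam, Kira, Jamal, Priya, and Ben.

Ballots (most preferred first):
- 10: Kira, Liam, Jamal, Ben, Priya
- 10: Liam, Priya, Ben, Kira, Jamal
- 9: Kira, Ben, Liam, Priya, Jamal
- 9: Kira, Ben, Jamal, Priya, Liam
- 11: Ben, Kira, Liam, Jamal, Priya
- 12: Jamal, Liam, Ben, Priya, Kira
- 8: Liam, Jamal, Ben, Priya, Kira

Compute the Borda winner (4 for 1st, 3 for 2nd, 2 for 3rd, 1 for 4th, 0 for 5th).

Liam: 10×3 + 10×4 + 9×2 + 9×0 + 11×2 + 12×3 + 8×4 = 178
Kira: 10×4 + 10×1 + 9×4 + 9×4 + 11×3 + 12×0 + 8×0 = 155
Jamal: 10×2 + 10×0 + 9×0 + 9×2 + 11×1 + 12×4 + 8×3 = 121
Priya: 10×0 + 10×3 + 9×1 + 9×1 + 11×0 + 12×1 + 8×1 = 68
Ben: 10×1 + 10×2 + 9×3 + 9×3 + 11×4 + 12×2 + 8×2 = 168

Liam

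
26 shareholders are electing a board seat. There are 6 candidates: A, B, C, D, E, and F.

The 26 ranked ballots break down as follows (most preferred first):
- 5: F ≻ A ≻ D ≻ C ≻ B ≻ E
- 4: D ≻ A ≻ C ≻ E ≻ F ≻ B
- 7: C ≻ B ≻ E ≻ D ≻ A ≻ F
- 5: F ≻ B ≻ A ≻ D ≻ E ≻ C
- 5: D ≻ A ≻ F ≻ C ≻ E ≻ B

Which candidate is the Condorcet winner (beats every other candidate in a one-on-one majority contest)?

D

D vs A: 16–10
D vs B: 14–12
D vs C: 19–7
D vs E: 19–7
D vs F: 16–10
D beats every other candidate.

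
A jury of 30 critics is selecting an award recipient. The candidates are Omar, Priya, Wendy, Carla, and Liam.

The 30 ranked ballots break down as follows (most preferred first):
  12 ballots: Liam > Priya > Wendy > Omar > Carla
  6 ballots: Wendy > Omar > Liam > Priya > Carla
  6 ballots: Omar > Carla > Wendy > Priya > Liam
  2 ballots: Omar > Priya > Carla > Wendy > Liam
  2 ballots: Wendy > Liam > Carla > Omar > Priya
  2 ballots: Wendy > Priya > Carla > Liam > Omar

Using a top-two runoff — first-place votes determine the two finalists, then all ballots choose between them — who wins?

Round 1 first-place votes: Omar 8, Priya 0, Wendy 10, Carla 0, Liam 12. Liam and Wendy advance.
Runoff: Liam is ranked above Wendy on 12 ballots, Wendy above Liam on 18.

Wendy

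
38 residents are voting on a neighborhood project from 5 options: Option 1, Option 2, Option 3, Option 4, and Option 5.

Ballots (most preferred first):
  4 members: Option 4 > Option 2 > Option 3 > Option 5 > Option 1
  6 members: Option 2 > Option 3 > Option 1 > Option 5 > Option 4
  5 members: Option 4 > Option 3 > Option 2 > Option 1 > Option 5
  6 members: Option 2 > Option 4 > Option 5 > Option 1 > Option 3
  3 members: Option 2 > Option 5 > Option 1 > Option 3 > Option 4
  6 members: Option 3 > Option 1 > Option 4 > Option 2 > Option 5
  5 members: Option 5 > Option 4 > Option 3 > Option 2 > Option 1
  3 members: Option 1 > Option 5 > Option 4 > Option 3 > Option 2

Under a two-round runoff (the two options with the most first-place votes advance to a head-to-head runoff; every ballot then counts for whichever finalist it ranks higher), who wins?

Round 1 first-place votes: Option 1 3, Option 2 15, Option 3 6, Option 4 9, Option 5 5. Option 2 and Option 4 advance.
Runoff: Option 2 is ranked above Option 4 on 15 ballots, Option 4 above Option 2 on 23.

Option 4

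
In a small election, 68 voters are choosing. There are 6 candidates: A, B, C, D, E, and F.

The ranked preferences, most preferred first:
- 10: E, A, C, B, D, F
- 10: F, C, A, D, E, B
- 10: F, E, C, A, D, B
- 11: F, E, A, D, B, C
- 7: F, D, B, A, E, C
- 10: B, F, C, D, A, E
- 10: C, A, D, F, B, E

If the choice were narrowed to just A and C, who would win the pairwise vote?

C

A is ranked above C on 28 ballots; C above A on 40.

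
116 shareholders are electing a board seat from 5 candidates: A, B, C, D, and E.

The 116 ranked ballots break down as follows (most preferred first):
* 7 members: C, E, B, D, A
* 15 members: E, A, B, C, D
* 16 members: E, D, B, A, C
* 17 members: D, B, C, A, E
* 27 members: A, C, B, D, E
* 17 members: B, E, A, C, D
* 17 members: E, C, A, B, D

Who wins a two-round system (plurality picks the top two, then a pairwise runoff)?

Round 1 first-place votes: A 27, B 17, C 7, D 17, E 48. E and A advance.
Runoff: E is ranked above A on 72 ballots, A above E on 44.

E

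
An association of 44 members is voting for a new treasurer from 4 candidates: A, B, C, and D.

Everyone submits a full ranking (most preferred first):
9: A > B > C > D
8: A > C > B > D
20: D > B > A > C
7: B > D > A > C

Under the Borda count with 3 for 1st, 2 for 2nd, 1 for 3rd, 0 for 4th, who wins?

B

A: 9×3 + 8×3 + 20×1 + 7×1 = 78
B: 9×2 + 8×1 + 20×2 + 7×3 = 87
C: 9×1 + 8×2 + 20×0 + 7×0 = 25
D: 9×0 + 8×0 + 20×3 + 7×2 = 74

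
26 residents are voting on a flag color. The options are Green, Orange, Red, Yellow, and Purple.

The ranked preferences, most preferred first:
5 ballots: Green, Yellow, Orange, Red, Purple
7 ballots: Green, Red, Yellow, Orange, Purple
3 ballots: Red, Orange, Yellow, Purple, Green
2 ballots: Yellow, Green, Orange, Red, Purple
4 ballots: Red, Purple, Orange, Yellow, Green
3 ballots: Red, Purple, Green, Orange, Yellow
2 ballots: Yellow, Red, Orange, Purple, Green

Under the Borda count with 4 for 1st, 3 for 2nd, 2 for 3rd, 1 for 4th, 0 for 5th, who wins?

Green: 5×4 + 7×4 + 3×0 + 2×3 + 4×0 + 3×2 + 2×0 = 60
Orange: 5×2 + 7×1 + 3×3 + 2×2 + 4×2 + 3×1 + 2×2 = 45
Red: 5×1 + 7×3 + 3×4 + 2×1 + 4×4 + 3×4 + 2×3 = 74
Yellow: 5×3 + 7×2 + 3×2 + 2×4 + 4×1 + 3×0 + 2×4 = 55
Purple: 5×0 + 7×0 + 3×1 + 2×0 + 4×3 + 3×3 + 2×1 = 26

Red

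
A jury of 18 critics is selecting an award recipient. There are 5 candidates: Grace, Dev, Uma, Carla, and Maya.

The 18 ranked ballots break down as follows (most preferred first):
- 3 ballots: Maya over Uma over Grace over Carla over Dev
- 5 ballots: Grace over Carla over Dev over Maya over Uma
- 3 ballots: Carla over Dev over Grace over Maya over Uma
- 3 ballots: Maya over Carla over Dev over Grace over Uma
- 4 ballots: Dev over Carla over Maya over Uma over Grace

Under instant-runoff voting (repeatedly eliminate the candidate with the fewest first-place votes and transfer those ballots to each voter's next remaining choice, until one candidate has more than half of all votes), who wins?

Round 1: Grace 5, Dev 4, Uma 0, Carla 3, Maya 6. Uma eliminated.
Round 2: Grace 5, Dev 4, Carla 3, Maya 6. Carla eliminated.
Round 3: Grace 5, Dev 7, Maya 6. Grace eliminated.
Round 4: Dev 12, Maya 6. Dev has a majority (≥10).

Dev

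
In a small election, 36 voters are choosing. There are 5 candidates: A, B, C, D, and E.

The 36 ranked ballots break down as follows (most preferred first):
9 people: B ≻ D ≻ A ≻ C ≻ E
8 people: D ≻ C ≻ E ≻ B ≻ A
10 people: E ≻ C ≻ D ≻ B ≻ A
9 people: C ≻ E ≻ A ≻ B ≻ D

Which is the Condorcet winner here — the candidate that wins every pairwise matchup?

C

C vs A: 27–9
C vs B: 27–9
C vs D: 19–17
C vs E: 26–10
C beats every other candidate.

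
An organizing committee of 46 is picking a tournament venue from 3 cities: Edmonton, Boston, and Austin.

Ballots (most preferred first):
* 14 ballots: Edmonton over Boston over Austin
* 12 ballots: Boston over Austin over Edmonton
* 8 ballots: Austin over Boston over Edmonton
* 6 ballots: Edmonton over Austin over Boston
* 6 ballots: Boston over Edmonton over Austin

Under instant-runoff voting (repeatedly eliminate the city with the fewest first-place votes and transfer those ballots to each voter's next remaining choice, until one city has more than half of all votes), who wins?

Round 1: Edmonton 20, Boston 18, Austin 8. Austin eliminated.
Round 2: Edmonton 20, Boston 26. Boston has a majority (≥24).

Boston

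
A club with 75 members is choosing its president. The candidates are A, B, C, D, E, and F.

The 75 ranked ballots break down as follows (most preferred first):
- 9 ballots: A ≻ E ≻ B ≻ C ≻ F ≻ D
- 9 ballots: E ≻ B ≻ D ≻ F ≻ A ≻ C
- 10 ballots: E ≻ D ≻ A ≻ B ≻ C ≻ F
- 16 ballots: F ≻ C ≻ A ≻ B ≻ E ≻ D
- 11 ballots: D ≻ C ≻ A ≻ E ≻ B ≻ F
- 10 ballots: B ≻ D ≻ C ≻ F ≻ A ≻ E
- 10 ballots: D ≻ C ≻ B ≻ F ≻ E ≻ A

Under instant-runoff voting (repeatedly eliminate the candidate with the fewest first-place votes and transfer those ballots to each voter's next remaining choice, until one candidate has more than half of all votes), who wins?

E

Round 1: A 9, B 10, C 0, D 21, E 19, F 16. C eliminated.
Round 2: A 9, B 10, D 21, E 19, F 16. A eliminated.
Round 3: B 10, D 21, E 28, F 16. B eliminated.
Round 4: D 31, E 28, F 16. F eliminated.
Round 5: D 31, E 44. E has a majority (≥38).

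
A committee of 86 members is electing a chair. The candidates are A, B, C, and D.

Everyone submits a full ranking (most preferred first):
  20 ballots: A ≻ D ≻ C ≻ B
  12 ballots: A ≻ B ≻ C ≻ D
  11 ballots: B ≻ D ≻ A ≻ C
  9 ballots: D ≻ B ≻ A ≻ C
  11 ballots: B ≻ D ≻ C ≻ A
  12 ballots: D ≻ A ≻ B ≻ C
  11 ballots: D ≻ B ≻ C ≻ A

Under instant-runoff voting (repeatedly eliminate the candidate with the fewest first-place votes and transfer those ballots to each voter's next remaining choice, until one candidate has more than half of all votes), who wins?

Round 1: A 32, B 22, C 0, D 32. C eliminated.
Round 2: A 32, B 22, D 32. B eliminated.
Round 3: A 32, D 54. D has a majority (≥44).

D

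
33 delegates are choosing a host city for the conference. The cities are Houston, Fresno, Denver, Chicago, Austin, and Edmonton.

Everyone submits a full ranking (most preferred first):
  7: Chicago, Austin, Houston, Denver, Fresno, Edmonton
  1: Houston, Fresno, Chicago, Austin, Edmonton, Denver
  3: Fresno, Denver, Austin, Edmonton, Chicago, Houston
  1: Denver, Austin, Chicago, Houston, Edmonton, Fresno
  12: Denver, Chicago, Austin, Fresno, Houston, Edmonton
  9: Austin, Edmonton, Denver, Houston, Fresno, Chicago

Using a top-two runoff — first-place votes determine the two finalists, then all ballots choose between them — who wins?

Round 1 first-place votes: Houston 1, Fresno 3, Denver 13, Chicago 7, Austin 9, Edmonton 0. Denver and Austin advance.
Runoff: Denver is ranked above Austin on 16 ballots, Austin above Denver on 17.

Austin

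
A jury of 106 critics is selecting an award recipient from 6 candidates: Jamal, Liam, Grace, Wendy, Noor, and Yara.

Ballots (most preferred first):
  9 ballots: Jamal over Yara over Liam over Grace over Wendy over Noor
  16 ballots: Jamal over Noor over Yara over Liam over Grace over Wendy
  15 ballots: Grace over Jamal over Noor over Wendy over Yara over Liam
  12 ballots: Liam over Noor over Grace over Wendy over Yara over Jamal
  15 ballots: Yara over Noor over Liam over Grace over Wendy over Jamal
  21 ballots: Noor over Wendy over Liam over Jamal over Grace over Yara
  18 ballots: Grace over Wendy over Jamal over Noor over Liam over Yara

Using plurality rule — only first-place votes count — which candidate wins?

Grace

First-place votes: Jamal 25, Liam 12, Grace 33, Wendy 0, Noor 21, Yara 15.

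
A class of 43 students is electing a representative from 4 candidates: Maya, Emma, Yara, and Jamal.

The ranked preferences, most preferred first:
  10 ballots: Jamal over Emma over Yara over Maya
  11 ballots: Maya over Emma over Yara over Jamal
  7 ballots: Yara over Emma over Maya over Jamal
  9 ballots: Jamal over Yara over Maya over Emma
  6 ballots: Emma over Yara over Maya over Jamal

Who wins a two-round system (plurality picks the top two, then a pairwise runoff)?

Round 1 first-place votes: Maya 11, Emma 6, Yara 7, Jamal 19. Jamal and Maya advance.
Runoff: Jamal is ranked above Maya on 19 ballots, Maya above Jamal on 24.

Maya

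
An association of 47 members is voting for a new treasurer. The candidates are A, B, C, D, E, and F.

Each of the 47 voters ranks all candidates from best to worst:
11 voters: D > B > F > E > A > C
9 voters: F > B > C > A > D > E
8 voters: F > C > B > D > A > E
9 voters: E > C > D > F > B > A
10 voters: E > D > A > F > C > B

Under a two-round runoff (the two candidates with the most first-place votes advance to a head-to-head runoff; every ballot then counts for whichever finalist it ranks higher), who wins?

F

Round 1 first-place votes: A 0, B 0, C 0, D 11, E 19, F 17. E and F advance.
Runoff: E is ranked above F on 19 ballots, F above E on 28.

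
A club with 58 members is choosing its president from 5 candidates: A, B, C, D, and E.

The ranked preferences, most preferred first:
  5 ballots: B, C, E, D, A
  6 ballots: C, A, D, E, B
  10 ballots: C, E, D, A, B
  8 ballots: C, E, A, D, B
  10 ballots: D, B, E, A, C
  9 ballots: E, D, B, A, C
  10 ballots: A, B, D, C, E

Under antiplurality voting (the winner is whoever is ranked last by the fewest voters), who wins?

Last-place votes: A 5, B 24, C 19, D 0, E 10.

D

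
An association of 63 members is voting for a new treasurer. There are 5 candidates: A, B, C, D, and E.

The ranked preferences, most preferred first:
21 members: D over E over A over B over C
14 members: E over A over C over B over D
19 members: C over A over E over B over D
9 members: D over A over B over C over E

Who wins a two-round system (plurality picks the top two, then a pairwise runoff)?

Round 1 first-place votes: A 0, B 0, C 19, D 30, E 14. D and C advance.
Runoff: D is ranked above C on 30 ballots, C above D on 33.

C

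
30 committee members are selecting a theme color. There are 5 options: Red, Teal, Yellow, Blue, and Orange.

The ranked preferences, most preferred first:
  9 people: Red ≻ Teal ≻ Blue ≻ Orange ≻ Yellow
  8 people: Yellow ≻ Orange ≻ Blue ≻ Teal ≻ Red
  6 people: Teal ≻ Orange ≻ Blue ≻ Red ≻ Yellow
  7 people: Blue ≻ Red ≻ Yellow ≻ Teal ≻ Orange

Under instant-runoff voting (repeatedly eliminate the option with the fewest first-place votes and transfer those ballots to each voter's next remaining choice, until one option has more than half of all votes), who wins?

Blue

Round 1: Red 9, Teal 6, Yellow 8, Blue 7, Orange 0. Orange eliminated.
Round 2: Red 9, Teal 6, Yellow 8, Blue 7. Teal eliminated.
Round 3: Red 9, Yellow 8, Blue 13. Yellow eliminated.
Round 4: Red 9, Blue 21. Blue has a majority (≥16).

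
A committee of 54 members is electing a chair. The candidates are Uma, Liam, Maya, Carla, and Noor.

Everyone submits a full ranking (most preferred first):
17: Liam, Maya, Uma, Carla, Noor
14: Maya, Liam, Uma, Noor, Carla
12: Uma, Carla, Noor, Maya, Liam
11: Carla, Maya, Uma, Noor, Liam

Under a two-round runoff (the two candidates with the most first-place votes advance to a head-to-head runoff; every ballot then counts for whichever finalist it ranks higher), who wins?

Maya

Round 1 first-place votes: Uma 12, Liam 17, Maya 14, Carla 11, Noor 0. Liam and Maya advance.
Runoff: Liam is ranked above Maya on 17 ballots, Maya above Liam on 37.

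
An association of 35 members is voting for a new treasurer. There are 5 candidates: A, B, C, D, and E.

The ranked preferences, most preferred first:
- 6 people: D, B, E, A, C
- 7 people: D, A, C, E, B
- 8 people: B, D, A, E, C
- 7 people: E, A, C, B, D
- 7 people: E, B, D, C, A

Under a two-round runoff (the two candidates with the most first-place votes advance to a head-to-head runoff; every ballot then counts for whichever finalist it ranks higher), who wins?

Round 1 first-place votes: A 0, B 8, C 0, D 13, E 14. E and D advance.
Runoff: E is ranked above D on 14 ballots, D above E on 21.

D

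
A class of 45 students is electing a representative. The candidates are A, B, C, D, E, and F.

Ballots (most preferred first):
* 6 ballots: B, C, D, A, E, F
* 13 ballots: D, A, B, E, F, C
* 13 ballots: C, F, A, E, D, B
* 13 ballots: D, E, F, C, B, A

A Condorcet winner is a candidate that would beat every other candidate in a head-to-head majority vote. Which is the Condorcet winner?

D vs A: 32–13
D vs B: 39–6
D vs C: 26–19
D vs E: 32–13
D vs F: 32–13
D beats every other candidate.

D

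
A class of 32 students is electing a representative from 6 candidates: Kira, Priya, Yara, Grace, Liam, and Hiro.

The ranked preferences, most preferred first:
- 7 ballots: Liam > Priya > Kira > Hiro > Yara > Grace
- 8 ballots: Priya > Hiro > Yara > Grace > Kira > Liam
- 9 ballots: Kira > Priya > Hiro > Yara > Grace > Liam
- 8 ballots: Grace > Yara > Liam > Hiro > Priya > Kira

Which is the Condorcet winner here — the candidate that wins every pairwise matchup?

Priya vs Kira: 23–9
Priya vs Yara: 24–8
Priya vs Grace: 24–8
Priya vs Liam: 17–15
Priya vs Hiro: 24–8
Priya beats every other candidate.

Priya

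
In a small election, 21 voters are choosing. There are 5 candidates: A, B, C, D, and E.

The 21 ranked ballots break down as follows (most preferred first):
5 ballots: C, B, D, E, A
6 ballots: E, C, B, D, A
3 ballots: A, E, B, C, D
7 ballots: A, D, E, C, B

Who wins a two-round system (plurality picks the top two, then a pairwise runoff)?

Round 1 first-place votes: A 10, B 0, C 5, D 0, E 6. A and E advance.
Runoff: A is ranked above E on 10 ballots, E above A on 11.

E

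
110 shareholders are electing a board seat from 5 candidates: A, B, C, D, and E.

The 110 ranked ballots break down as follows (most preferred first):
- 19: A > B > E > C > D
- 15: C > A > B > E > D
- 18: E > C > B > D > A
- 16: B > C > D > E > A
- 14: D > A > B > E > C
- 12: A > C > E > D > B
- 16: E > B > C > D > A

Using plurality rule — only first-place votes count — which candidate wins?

E

First-place votes: A 31, B 16, C 15, D 14, E 34.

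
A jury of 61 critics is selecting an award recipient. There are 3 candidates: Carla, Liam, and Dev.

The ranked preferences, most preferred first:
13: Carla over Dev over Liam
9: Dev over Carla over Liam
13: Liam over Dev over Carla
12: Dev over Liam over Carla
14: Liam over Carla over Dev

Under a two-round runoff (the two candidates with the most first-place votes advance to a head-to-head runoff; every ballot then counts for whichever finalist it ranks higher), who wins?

Dev

Round 1 first-place votes: Carla 13, Liam 27, Dev 21. Liam and Dev advance.
Runoff: Liam is ranked above Dev on 27 ballots, Dev above Liam on 34.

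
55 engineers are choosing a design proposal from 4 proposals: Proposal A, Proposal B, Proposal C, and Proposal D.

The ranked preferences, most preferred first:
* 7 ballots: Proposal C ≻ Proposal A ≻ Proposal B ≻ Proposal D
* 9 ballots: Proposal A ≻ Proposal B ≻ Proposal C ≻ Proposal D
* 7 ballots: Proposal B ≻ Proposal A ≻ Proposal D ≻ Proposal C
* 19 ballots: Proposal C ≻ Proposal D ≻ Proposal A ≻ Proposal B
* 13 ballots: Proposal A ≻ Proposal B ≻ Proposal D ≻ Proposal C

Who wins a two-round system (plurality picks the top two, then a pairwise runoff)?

Proposal A

Round 1 first-place votes: Proposal A 22, Proposal B 7, Proposal C 26, Proposal D 0. Proposal C and Proposal A advance.
Runoff: Proposal C is ranked above Proposal A on 26 ballots, Proposal A above Proposal C on 29.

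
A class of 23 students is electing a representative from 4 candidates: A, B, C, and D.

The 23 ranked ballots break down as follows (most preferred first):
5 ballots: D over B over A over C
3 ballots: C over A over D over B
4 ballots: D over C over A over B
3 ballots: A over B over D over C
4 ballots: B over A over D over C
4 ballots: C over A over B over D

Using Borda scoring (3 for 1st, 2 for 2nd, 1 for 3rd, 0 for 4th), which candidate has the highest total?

A

A: 5×1 + 3×2 + 4×1 + 3×3 + 4×2 + 4×2 = 40
B: 5×2 + 3×0 + 4×0 + 3×2 + 4×3 + 4×1 = 32
C: 5×0 + 3×3 + 4×2 + 3×0 + 4×0 + 4×3 = 29
D: 5×3 + 3×1 + 4×3 + 3×1 + 4×1 + 4×0 = 37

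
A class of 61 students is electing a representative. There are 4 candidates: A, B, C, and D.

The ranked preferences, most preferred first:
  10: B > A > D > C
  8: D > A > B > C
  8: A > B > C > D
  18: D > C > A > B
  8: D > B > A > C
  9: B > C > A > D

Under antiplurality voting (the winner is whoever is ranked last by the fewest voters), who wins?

Last-place votes: A 0, B 18, C 26, D 17.

A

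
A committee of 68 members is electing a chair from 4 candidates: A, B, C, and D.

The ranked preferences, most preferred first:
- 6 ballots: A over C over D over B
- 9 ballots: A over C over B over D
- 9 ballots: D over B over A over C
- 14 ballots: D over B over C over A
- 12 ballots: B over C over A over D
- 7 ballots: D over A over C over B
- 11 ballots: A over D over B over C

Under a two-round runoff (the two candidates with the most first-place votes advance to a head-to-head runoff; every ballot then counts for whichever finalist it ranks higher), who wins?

Round 1 first-place votes: A 26, B 12, C 0, D 30. D and A advance.
Runoff: D is ranked above A on 30 ballots, A above D on 38.

A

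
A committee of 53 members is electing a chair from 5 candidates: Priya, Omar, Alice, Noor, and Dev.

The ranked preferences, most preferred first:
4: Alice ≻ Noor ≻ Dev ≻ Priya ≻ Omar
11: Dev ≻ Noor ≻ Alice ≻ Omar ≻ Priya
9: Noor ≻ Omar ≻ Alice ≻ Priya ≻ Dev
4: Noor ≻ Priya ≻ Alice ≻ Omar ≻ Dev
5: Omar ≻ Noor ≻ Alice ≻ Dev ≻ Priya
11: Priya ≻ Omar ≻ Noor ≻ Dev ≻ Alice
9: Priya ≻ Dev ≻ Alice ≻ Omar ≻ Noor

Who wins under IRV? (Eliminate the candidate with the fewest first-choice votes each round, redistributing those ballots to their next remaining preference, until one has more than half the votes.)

Round 1: Priya 20, Omar 5, Alice 4, Noor 13, Dev 11. Alice eliminated.
Round 2: Priya 20, Omar 5, Noor 17, Dev 11. Omar eliminated.
Round 3: Priya 20, Noor 22, Dev 11. Dev eliminated.
Round 4: Priya 20, Noor 33. Noor has a majority (≥27).

Noor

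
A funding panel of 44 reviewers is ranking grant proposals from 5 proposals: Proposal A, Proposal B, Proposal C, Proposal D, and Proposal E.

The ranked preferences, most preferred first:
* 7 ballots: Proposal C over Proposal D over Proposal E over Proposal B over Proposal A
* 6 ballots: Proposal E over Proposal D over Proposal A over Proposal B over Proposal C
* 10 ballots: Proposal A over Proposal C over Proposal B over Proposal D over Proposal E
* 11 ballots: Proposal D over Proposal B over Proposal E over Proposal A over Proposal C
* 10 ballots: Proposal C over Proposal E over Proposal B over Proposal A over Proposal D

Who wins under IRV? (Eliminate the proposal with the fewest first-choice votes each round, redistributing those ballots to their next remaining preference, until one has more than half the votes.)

Round 1: Proposal A 10, Proposal B 0, Proposal C 17, Proposal D 11, Proposal E 6. Proposal B eliminated.
Round 2: Proposal A 10, Proposal C 17, Proposal D 11, Proposal E 6. Proposal E eliminated.
Round 3: Proposal A 10, Proposal C 17, Proposal D 17. Proposal A eliminated.
Round 4: Proposal C 27, Proposal D 17. Proposal C has a majority (≥23).

Proposal C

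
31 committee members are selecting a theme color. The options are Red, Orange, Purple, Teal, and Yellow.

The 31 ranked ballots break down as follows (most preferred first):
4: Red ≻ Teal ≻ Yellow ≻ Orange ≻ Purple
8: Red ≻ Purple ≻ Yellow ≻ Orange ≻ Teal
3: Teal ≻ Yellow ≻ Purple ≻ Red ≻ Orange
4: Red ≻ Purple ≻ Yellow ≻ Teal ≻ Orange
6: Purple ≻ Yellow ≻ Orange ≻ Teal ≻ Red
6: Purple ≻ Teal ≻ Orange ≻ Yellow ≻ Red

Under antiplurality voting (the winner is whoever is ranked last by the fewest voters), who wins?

Yellow

Last-place votes: Red 12, Orange 7, Purple 4, Teal 8, Yellow 0.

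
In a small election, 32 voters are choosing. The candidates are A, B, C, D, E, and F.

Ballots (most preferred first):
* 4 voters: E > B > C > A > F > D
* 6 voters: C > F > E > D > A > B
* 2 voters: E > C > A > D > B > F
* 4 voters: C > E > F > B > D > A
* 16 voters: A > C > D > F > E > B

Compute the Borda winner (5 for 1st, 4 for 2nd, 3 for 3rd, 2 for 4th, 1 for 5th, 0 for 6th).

A: 4×2 + 6×1 + 2×3 + 4×0 + 16×5 = 100
B: 4×4 + 6×0 + 2×1 + 4×2 + 16×0 = 26
C: 4×3 + 6×5 + 2×4 + 4×5 + 16×4 = 134
D: 4×0 + 6×2 + 2×2 + 4×1 + 16×3 = 68
E: 4×5 + 6×3 + 2×5 + 4×4 + 16×1 = 80
F: 4×1 + 6×4 + 2×0 + 4×3 + 16×2 = 72

C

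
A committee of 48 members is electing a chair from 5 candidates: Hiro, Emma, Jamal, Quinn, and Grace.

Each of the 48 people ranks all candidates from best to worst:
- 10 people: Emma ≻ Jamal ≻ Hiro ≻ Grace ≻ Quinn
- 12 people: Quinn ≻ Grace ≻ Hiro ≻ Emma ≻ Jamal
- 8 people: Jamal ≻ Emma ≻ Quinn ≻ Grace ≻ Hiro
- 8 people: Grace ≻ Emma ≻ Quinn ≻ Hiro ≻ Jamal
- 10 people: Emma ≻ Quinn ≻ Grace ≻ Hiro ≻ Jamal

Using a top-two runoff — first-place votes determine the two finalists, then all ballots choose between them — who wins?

Emma

Round 1 first-place votes: Hiro 0, Emma 20, Jamal 8, Quinn 12, Grace 8. Emma and Quinn advance.
Runoff: Emma is ranked above Quinn on 36 ballots, Quinn above Emma on 12.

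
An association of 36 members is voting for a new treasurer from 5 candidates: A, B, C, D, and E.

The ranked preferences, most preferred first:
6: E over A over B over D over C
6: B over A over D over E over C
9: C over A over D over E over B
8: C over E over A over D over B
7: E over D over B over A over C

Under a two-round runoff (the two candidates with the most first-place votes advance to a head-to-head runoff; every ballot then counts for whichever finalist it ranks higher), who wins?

E

Round 1 first-place votes: A 0, B 6, C 17, D 0, E 13. C and E advance.
Runoff: C is ranked above E on 17 ballots, E above C on 19.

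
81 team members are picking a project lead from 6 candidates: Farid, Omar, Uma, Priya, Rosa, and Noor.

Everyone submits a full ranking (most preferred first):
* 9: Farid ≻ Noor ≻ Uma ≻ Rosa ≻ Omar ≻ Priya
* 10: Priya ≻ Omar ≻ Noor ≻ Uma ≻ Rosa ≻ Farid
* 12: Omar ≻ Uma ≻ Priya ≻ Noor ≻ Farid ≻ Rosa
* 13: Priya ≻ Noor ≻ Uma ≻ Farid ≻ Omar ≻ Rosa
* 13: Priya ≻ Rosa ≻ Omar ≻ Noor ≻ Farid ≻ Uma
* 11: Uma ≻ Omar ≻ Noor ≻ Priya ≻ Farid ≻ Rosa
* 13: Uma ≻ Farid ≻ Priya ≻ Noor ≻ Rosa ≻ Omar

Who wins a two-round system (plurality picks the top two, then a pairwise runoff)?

Round 1 first-place votes: Farid 9, Omar 12, Uma 24, Priya 36, Rosa 0, Noor 0. Priya and Uma advance.
Runoff: Priya is ranked above Uma on 36 ballots, Uma above Priya on 45.

Uma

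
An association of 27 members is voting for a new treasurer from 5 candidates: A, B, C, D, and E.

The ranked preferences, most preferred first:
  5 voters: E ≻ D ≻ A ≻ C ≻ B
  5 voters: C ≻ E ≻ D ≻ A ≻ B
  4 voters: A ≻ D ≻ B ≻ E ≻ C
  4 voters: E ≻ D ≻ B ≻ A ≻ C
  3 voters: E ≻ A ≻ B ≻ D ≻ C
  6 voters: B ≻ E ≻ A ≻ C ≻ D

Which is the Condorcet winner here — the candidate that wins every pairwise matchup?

E vs A: 23–4
E vs B: 17–10
E vs C: 22–5
E vs D: 23–4
E beats every other candidate.

E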